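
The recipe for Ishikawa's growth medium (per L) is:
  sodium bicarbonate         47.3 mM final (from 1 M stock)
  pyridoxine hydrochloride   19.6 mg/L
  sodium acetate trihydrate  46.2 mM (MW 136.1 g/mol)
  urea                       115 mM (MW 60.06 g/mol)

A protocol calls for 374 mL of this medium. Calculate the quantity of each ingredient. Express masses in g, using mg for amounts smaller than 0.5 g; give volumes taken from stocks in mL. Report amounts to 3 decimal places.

sodium bicarbonate 17.690 mL; pyridoxine hydrochloride 7.330 mg; sodium acetate trihydrate 2.352 g; urea 2.583 g

Scale factor relative to 1 L: 0.374.
sodium bicarbonate: C1V1 = C2V2 → 47.3 mM × 374 mL ÷ 1000 mM = 17.690 mL
pyridoxine hydrochloride: 19.6 mg/L × 0.374 L = 7.330 mg
sodium acetate trihydrate: 46.2 mmol/L × 136.1 g/mol × 0.374 L ÷ 1000 = 2.352 g
urea: 115 mmol/L × 60.06 g/mol × 0.374 L ÷ 1000 = 2.583 g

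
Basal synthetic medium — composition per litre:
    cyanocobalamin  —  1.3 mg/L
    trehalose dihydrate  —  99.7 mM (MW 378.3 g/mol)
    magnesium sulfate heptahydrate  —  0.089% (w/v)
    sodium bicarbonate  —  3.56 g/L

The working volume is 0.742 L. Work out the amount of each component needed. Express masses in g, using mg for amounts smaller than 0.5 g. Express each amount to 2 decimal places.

cyanocobalamin 0.96 mg; trehalose dihydrate 27.99 g; magnesium sulfate heptahydrate 0.66 g; sodium bicarbonate 2.64 g

Working volume: 0.742 L.
cyanocobalamin: 1.3 mg/L × 0.742 L = 0.96 mg
trehalose dihydrate: 99.7 mmol/L × 378.3 g/mol × 0.742 L ÷ 1000 = 27.99 g
magnesium sulfate heptahydrate: 0.089 g per 100 mL × 742 mL ÷ 100 = 0.66 g
sodium bicarbonate: 3.56 g/L × 0.742 L = 2.64 g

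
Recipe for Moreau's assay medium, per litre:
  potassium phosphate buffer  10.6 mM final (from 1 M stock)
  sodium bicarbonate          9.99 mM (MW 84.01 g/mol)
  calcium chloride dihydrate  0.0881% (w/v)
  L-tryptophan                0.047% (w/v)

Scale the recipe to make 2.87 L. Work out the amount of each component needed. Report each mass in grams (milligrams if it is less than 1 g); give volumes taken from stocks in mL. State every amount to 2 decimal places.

potassium phosphate buffer 30.42 mL; sodium bicarbonate 2.41 g; calcium chloride dihydrate 2.53 g; L-tryptophan 1.35 g

Working volume: 2.87 L.
potassium phosphate buffer: dilute stock: 10.6 mM × 2870 mL ÷ 1000 mM = 30.42 mL
sodium bicarbonate: 9.99 mmol/L × 84.01 g/mol × 2.87 L ÷ 1000 = 2.41 g
calcium chloride dihydrate: 0.0881 g per 100 mL × 2870 mL ÷ 100 = 2.53 g
L-tryptophan: 0.047% w/v = 0.47 g/L → 0.47 × 2.87 L = 1.35 g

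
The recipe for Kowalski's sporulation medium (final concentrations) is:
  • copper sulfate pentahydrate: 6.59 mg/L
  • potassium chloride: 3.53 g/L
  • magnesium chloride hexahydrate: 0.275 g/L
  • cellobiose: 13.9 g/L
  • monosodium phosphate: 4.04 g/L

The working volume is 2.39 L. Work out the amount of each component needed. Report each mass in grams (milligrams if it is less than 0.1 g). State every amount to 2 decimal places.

Scale factor relative to 1 L: 2.39.
copper sulfate pentahydrate: 6.59 mg/L × 2.39 L = 15.75 mg
potassium chloride: 3.53 g/L × 2.39 L = 8.44 g
magnesium chloride hexahydrate: 0.275 g/L × 2.39 L = 0.66 g
cellobiose: 13.9 g/L × 2.39 L = 33.22 g
monosodium phosphate: 4.04 g/L × 2.39 L = 9.66 g

copper sulfate pentahydrate 15.75 mg; potassium chloride 8.44 g; magnesium chloride hexahydrate 0.66 g; cellobiose 33.22 g; monosodium phosphate 9.66 g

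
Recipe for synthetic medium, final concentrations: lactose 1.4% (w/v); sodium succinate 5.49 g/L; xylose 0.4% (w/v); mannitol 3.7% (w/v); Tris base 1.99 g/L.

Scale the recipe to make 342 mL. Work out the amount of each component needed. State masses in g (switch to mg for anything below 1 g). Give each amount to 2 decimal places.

Scale factor relative to 1 L: 0.342.
lactose: 1.4 g per 100 mL × 342 mL ÷ 100 = 4.79 g
sodium succinate: 5.49 g/L × 0.342 L = 1.88 g
xylose: 0.4% w/v = 4 g/L → 4 × 0.342 L = 1.37 g
mannitol: 3.7 g per 100 mL × 342 mL ÷ 100 = 12.65 g
Tris base: 1.99 g/L × 0.342 L = 0.68058 g = 680.58 mg

lactose 4.79 g; sodium succinate 1.88 g; xylose 1.37 g; mannitol 12.65 g; Tris base 680.58 mg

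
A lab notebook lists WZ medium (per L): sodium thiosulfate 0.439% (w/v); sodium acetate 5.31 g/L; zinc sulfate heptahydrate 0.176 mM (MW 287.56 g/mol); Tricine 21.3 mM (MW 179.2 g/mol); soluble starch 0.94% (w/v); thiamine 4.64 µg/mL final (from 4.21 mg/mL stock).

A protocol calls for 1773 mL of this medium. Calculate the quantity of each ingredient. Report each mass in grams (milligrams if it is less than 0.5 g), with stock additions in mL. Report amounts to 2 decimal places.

Target volume = 1773 mL = 1.773 L.
sodium thiosulfate: 0.439 g per 100 mL × 1773 mL ÷ 100 = 7.78 g
sodium acetate: 5.31 g/L × 1.773 L = 9.41 g
zinc sulfate heptahydrate: 0.176 mmol/L × 287.56 mg/mmol × 1.773 L = 89.73 mg
Tricine: 21.3 mmol/L × 179.2 g/mol × 1.773 L ÷ 1000 = 6.77 g
soluble starch: 0.94 g per 100 mL × 1773 mL ÷ 100 = 16.67 g
thiamine: dilute stock: 4.64 µg/mL × 1773 mL ÷ 4210 µg/mL = 1.95 mL

sodium thiosulfate 7.78 g; sodium acetate 9.41 g; zinc sulfate heptahydrate 89.73 mg; Tricine 6.77 g; soluble starch 16.67 g; thiamine 1.95 mL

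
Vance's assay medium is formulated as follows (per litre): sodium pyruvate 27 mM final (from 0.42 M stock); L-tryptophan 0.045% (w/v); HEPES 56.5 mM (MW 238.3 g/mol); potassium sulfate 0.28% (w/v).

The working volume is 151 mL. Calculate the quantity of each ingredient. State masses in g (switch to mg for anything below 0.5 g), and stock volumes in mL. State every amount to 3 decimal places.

sodium pyruvate 9.707 mL; L-tryptophan 67.950 mg; HEPES 2.033 g; potassium sulfate 422.800 mg

Scale factor relative to 1 L: 0.151.
sodium pyruvate: dilute stock: 27 mM × 151 mL ÷ 420 mM = 9.707 mL
L-tryptophan: 0.045% w/v = 0.45 g/L → 0.45 × 0.151 L = 0.06795 g = 67.950 mg
HEPES: 56.5 mmol/L × 238.3 g/mol × 0.151 L ÷ 1000 = 2.033 g
potassium sulfate: 0.28 g per 100 mL × 151 mL ÷ 100 = 0.4228 g = 422.800 mg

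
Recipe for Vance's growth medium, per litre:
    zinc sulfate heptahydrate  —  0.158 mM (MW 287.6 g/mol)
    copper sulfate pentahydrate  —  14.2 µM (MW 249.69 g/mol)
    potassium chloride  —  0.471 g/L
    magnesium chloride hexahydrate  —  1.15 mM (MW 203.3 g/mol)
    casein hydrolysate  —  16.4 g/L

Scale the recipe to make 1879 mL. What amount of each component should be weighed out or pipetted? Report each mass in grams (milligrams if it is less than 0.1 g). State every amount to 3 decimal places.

Scale factor relative to 1 L: 1.879.
zinc sulfate heptahydrate: 0.158 mmol/L × 287.6 mg/mmol × 1.879 L = 85.383 mg
copper sulfate pentahydrate: 14.2 µmol/L × 249.69 g/mol × 1.879 L ÷ 1000 = 6.662 mg
potassium chloride: 0.471 g/L × 1.879 L = 0.885 g
magnesium chloride hexahydrate: 1.15 mmol/L × 203.3 g/mol × 1.879 L ÷ 1000 = 0.439 g
casein hydrolysate: 16.4 g/L × 1.879 L = 30.816 g

zinc sulfate heptahydrate 85.383 mg; copper sulfate pentahydrate 6.662 mg; potassium chloride 0.885 g; magnesium chloride hexahydrate 0.439 g; casein hydrolysate 30.816 g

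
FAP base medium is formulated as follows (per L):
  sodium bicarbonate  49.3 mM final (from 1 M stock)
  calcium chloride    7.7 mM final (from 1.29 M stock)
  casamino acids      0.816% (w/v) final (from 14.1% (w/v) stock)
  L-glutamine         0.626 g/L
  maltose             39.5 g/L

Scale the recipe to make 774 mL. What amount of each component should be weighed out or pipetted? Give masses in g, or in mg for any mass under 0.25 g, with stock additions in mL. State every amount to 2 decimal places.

sodium bicarbonate 38.16 mL; calcium chloride 4.62 mL; casamino acids 44.79 mL; L-glutamine 0.48 g; maltose 30.57 g

Working volume: 774 mL = 0.774 L.
sodium bicarbonate: dilute stock: 49.3 mM × 774 mL ÷ 1000 mM = 38.16 mL
calcium chloride: C1V1 = C2V2 → 7.7 mM × 774 mL ÷ 1290 mM = 4.62 mL
casamino acids: C1V1 = C2V2 → 0.816% ÷ 14.1% × 774 mL = 44.79 mL
L-glutamine: 0.626 g/L × 0.774 L = 0.48 g
maltose: 39.5 g/L × 0.774 L = 30.57 g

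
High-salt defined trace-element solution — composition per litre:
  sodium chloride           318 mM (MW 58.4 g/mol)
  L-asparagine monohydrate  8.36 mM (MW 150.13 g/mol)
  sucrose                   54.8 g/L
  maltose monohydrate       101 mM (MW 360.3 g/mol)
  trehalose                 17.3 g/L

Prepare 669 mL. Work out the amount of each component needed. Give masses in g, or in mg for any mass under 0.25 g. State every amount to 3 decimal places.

Target volume = 669 mL = 0.669 L.
sodium chloride: 318 mmol/L × 58.4 g/mol × 0.669 L ÷ 1000 = 12.424 g
L-asparagine monohydrate: 8.36 mmol/L × 150.13 g/mol × 0.669 L ÷ 1000 = 0.840 g
sucrose: 54.8 g/L × 0.669 L = 36.661 g
maltose monohydrate: 101 mmol/L × 360.3 g/mol × 0.669 L ÷ 1000 = 24.345 g
trehalose: 17.3 g/L × 0.669 L = 11.574 g

sodium chloride 12.424 g; L-asparagine monohydrate 0.840 g; sucrose 36.661 g; maltose monohydrate 24.345 g; trehalose 11.574 g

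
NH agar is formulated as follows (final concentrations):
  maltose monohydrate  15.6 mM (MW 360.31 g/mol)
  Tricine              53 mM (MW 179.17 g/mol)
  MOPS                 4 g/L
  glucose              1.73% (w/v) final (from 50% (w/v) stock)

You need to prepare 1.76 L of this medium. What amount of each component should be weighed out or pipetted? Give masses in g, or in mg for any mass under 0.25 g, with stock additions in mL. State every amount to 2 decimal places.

maltose monohydrate 9.89 g; Tricine 16.71 g; MOPS 7.04 g; glucose 60.90 mL

Scale factor relative to 1 L: 1.76.
maltose monohydrate: 15.6 mmol/L × 360.31 g/mol × 1.76 L ÷ 1000 = 9.89 g
Tricine: 53 mmol/L × 179.17 g/mol × 1.76 L ÷ 1000 = 16.71 g
MOPS: 4 g/L × 1.76 L = 7.04 g
glucose: C1V1 = C2V2 → 1.73% ÷ 50% × 1760 mL = 60.90 mL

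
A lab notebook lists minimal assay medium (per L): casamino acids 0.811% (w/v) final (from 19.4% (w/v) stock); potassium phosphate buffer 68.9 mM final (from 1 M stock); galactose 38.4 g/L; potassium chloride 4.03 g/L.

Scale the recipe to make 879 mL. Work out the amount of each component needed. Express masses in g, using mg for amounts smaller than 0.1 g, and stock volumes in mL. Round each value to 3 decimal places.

Working volume: 879 mL = 0.879 L.
casamino acids: dilute stock: 0.811% ÷ 19.4% × 879 mL = 36.746 mL
potassium phosphate buffer: C1V1 = C2V2 → 68.9 mM × 879 mL ÷ 1000 mM = 60.563 mL
galactose: 38.4 g/L × 0.879 L = 33.754 g
potassium chloride: 4.03 g/L × 0.879 L = 3.542 g

casamino acids 36.746 mL; potassium phosphate buffer 60.563 mL; galactose 33.754 g; potassium chloride 3.542 g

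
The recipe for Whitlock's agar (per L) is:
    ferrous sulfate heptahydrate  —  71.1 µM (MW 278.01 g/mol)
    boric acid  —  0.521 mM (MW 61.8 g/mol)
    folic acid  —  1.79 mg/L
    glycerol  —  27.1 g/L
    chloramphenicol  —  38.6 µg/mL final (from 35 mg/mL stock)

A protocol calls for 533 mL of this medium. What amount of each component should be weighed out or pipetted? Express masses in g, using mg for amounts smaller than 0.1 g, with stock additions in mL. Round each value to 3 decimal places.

ferrous sulfate heptahydrate 10.536 mg; boric acid 17.161 mg; folic acid 0.954 mg; glycerol 14.444 g; chloramphenicol 0.588 mL

Target volume = 533 mL = 0.533 L.
ferrous sulfate heptahydrate: 71.1 µmol/L × 278.01 g/mol × 0.533 L ÷ 1000 = 10.536 mg
boric acid: 0.521 mmol/L × 61.8 mg/mmol × 0.533 L = 17.161 mg
folic acid: 1.79 mg/L × 0.533 L = 0.954 mg
glycerol: 27.1 g/L × 0.533 L = 14.444 g
chloramphenicol: dilute stock: 38.6 µg/mL × 533 mL ÷ 35000 µg/mL = 0.588 mL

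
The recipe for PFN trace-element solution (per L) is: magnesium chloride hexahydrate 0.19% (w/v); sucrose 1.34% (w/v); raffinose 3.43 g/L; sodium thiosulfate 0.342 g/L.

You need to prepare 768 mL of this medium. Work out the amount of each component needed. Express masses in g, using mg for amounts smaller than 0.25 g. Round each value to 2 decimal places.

magnesium chloride hexahydrate 1.46 g; sucrose 10.29 g; raffinose 2.63 g; sodium thiosulfate 0.26 g

Target volume = 768 mL = 0.768 L.
magnesium chloride hexahydrate: 0.19 g per 100 mL × 768 mL ÷ 100 = 1.46 g
sucrose: 1.34% w/v = 13.4 g/L → 13.4 × 0.768 L = 10.29 g
raffinose: 3.43 g/L × 0.768 L = 2.63 g
sodium thiosulfate: 0.342 g/L × 0.768 L = 0.26 g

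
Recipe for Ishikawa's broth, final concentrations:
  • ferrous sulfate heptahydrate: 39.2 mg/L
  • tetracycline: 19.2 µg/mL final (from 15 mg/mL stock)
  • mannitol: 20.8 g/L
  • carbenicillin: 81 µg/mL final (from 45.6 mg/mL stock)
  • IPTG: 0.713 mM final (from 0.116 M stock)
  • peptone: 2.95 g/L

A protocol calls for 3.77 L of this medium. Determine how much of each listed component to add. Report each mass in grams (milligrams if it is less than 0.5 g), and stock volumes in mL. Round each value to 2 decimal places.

ferrous sulfate heptahydrate 147.78 mg; tetracycline 4.83 mL; mannitol 78.42 g; carbenicillin 6.70 mL; IPTG 23.17 mL; peptone 11.12 g

Working volume: 3.77 L.
ferrous sulfate heptahydrate: 39.2 mg/L × 3.77 L = 147.78 mg
tetracycline: dilute stock: 19.2 µg/mL × 3770 mL ÷ 15000 µg/mL = 4.83 mL
mannitol: 20.8 g/L × 3.77 L = 78.42 g
carbenicillin: V = C2·V2/C1 = 81 µg/mL × 3770 mL ÷ 45600 µg/mL = 6.70 mL
IPTG: V = C2·V2/C1 = 0.713 mM × 3770 mL ÷ 116 mM = 23.17 mL
peptone: 2.95 g/L × 3.77 L = 11.12 g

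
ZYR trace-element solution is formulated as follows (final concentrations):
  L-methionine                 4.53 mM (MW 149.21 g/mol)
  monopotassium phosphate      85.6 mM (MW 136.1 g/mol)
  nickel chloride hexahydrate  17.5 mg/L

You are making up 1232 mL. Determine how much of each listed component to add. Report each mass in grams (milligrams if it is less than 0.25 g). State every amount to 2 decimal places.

Working volume: 1232 mL = 1.232 L.
L-methionine: 4.53 mmol/L × 149.21 g/mol × 1.232 L ÷ 1000 = 0.83 g
monopotassium phosphate: 85.6 mmol/L × 136.1 g/mol × 1.232 L ÷ 1000 = 14.35 g
nickel chloride hexahydrate: 17.5 mg/L × 1.232 L = 21.56 mg

L-methionine 0.83 g; monopotassium phosphate 14.35 g; nickel chloride hexahydrate 21.56 mg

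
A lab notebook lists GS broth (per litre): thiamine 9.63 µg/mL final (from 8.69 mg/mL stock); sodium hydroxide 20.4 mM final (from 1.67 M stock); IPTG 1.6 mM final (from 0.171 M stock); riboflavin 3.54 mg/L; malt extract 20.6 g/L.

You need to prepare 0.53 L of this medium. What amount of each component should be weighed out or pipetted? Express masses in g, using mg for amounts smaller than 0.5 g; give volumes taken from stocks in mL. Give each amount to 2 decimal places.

Scale factor relative to 1 L: 0.53.
thiamine: C1V1 = C2V2 → 9.63 µg/mL × 530 mL ÷ 8690 µg/mL = 0.59 mL
sodium hydroxide: dilute stock: 20.4 mM × 530 mL ÷ 1670 mM = 6.47 mL
IPTG: V = C2·V2/C1 = 1.6 mM × 530 mL ÷ 171 mM = 4.96 mL
riboflavin: 3.54 mg/L × 0.53 L = 1.88 mg
malt extract: 20.6 g/L × 0.53 L = 10.92 g

thiamine 0.59 mL; sodium hydroxide 6.47 mL; IPTG 4.96 mL; riboflavin 1.88 mg; malt extract 10.92 g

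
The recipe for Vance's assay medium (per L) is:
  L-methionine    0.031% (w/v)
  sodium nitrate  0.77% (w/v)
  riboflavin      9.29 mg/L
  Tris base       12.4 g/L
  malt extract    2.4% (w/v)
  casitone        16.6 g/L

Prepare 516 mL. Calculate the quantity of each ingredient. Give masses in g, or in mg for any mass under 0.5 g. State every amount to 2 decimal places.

Target volume = 516 mL = 0.516 L.
L-methionine: 0.031% w/v = 0.31 g/L → 0.31 × 0.516 L = 0.15996 g = 159.96 mg
sodium nitrate: 0.77 g per 100 mL × 516 mL ÷ 100 = 3.97 g
riboflavin: 9.29 mg/L × 0.516 L = 4.79 mg
Tris base: 12.4 g/L × 0.516 L = 6.40 g
malt extract: 2.4% w/v = 24 g/L → 24 × 0.516 L = 12.38 g
casitone: 16.6 g/L × 0.516 L = 8.57 g

L-methionine 159.96 mg; sodium nitrate 3.97 g; riboflavin 4.79 mg; Tris base 6.40 g; malt extract 12.38 g; casitone 8.57 g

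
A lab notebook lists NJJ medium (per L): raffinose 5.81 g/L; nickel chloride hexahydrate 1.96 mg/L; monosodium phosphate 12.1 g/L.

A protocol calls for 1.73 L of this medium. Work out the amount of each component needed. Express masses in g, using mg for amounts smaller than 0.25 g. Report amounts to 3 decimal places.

Scale factor relative to 1 L: 1.73.
raffinose: 5.81 g/L × 1.73 L = 10.051 g
nickel chloride hexahydrate: 1.96 mg/L × 1.73 L = 3.391 mg
monosodium phosphate: 12.1 g/L × 1.73 L = 20.933 g

raffinose 10.051 g; nickel chloride hexahydrate 3.391 mg; monosodium phosphate 20.933 g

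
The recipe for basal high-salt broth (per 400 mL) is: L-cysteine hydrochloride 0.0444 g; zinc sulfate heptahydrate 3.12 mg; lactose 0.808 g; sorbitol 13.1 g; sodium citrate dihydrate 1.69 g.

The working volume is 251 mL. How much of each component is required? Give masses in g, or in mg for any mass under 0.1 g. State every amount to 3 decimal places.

L-cysteine hydrochloride 27.861 mg; zinc sulfate heptahydrate 1.958 mg; lactose 0.507 g; sorbitol 8.220 g; sodium citrate dihydrate 1.060 g

Scale factor = 251 mL / 400 mL = 0.6275.
L-cysteine hydrochloride: 0.0444 g × (251 mL / 400 mL) = 0.027861 g = 27.861 mg
zinc sulfate heptahydrate: 3.12 mg × (251 mL / 400 mL) = 1.958 mg
lactose: 0.808 g × (251 mL / 400 mL) = 0.507 g
sorbitol: 13.1 g × (251 mL / 400 mL) = 8.220 g
sodium citrate dihydrate: 1.69 g × (251 mL / 400 mL) = 1.060 g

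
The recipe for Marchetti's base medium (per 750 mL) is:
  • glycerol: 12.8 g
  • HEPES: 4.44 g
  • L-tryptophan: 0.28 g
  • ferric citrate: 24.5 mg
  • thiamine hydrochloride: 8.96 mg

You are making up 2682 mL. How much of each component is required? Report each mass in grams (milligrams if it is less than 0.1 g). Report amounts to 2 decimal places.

Scale factor = 2682 mL / 750 mL = 3.576.
glycerol: 12.8 g × (2682 mL / 750 mL) = 45.77 g
HEPES: 4.44 g × (2682 mL / 750 mL) = 15.88 g
L-tryptophan: 0.28 g × (2682 mL / 750 mL) = 1.00 g
ferric citrate: 24.5 mg × (2682 mL / 750 mL) = 87.61 mg
thiamine hydrochloride: 8.96 mg × (2682 mL / 750 mL) = 32.04 mg

glycerol 45.77 g; HEPES 15.88 g; L-tryptophan 1.00 g; ferric citrate 87.61 mg; thiamine hydrochloride 32.04 mg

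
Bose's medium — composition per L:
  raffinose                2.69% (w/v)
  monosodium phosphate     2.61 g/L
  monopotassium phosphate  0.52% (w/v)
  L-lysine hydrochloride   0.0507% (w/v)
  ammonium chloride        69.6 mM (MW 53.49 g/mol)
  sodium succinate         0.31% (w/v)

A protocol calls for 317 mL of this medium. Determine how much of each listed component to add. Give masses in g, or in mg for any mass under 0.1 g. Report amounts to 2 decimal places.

Working volume: 317 mL = 0.317 L.
raffinose: 2.69% w/v = 26.9 g/L → 26.9 × 0.317 L = 8.53 g
monosodium phosphate: 2.61 g/L × 0.317 L = 0.83 g
monopotassium phosphate: 0.52% w/v = 5.2 g/L → 5.2 × 0.317 L = 1.65 g
L-lysine hydrochloride: 0.0507% w/v = 0.507 g/L → 0.507 × 0.317 L = 0.16 g
ammonium chloride: 69.6 mmol/L × 53.49 g/mol × 0.317 L ÷ 1000 = 1.18 g
sodium succinate: 0.31% w/v = 3.1 g/L → 3.1 × 0.317 L = 0.98 g

raffinose 8.53 g; monosodium phosphate 0.83 g; monopotassium phosphate 1.65 g; L-lysine hydrochloride 0.16 g; ammonium chloride 1.18 g; sodium succinate 0.98 g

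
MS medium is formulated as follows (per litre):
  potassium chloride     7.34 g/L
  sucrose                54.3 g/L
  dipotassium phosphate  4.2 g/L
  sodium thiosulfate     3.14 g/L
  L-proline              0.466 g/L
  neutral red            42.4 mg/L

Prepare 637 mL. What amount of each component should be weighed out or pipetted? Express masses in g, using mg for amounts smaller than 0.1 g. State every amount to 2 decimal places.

potassium chloride 4.68 g; sucrose 34.59 g; dipotassium phosphate 2.68 g; sodium thiosulfate 2.00 g; L-proline 0.30 g; neutral red 27.01 mg

Target volume = 637 mL = 0.637 L.
potassium chloride: 7.34 g/L × 0.637 L = 4.68 g
sucrose: 54.3 g/L × 0.637 L = 34.59 g
dipotassium phosphate: 4.2 g/L × 0.637 L = 2.68 g
sodium thiosulfate: 3.14 g/L × 0.637 L = 2.00 g
L-proline: 0.466 g/L × 0.637 L = 0.30 g
neutral red: 42.4 mg/L × 0.637 L = 27.01 mg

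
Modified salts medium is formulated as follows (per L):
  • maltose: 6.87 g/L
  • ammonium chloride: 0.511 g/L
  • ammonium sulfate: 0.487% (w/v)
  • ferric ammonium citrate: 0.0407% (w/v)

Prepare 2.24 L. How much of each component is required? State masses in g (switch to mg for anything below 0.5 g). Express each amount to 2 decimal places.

maltose 15.39 g; ammonium chloride 1.14 g; ammonium sulfate 10.91 g; ferric ammonium citrate 0.91 g

Scale factor relative to 1 L: 2.24.
maltose: 6.87 g/L × 2.24 L = 15.39 g
ammonium chloride: 0.511 g/L × 2.24 L = 1.14 g
ammonium sulfate: 0.487% w/v = 4.87 g/L → 4.87 × 2.24 L = 10.91 g
ferric ammonium citrate: 0.0407 g per 100 mL × 2240 mL ÷ 100 = 0.91 g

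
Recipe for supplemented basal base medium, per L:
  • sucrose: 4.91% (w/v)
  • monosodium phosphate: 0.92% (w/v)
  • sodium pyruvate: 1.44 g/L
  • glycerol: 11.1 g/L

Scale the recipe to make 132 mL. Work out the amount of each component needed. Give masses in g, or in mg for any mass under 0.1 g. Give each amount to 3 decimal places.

Scale factor relative to 1 L: 0.132.
sucrose: 4.91% w/v = 49.1 g/L → 49.1 × 0.132 L = 6.481 g
monosodium phosphate: 0.92% w/v = 9.2 g/L → 9.2 × 0.132 L = 1.214 g
sodium pyruvate: 1.44 g/L × 0.132 L = 0.190 g
glycerol: 11.1 g/L × 0.132 L = 1.465 g

sucrose 6.481 g; monosodium phosphate 1.214 g; sodium pyruvate 0.190 g; glycerol 1.465 g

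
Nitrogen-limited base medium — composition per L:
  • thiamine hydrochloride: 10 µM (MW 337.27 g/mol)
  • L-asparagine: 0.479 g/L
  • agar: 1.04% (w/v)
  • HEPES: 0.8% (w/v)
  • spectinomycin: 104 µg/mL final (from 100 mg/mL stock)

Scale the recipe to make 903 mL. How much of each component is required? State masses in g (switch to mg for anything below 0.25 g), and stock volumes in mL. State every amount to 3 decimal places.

Working volume: 903 mL = 0.903 L.
thiamine hydrochloride: 10 µmol/L × 337.27 g/mol × 0.903 L ÷ 1000 = 3.046 mg
L-asparagine: 0.479 g/L × 0.903 L = 0.433 g
agar: 1.04% w/v = 10.4 g/L → 10.4 × 0.903 L = 9.391 g
HEPES: 0.8 g per 100 mL × 903 mL ÷ 100 = 7.224 g
spectinomycin: C1V1 = C2V2 → 104 µg/mL × 903 mL ÷ 100000 µg/mL = 0.939 mL

thiamine hydrochloride 3.046 mg; L-asparagine 0.433 g; agar 9.391 g; HEPES 7.224 g; spectinomycin 0.939 mL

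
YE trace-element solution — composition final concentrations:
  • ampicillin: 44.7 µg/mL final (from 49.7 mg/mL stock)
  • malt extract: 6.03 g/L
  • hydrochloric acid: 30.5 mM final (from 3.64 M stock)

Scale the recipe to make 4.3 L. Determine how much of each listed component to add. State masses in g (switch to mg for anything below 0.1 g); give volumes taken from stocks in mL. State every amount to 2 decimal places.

Scale factor relative to 1 L: 4.3.
ampicillin: dilute stock: 44.7 µg/mL × 4300 mL ÷ 49700 µg/mL = 3.87 mL
malt extract: 6.03 g/L × 4.3 L = 25.93 g
hydrochloric acid: dilute stock: 30.5 mM × 4300 mL ÷ 3640 mM = 36.03 mL

ampicillin 3.87 mL; malt extract 25.93 g; hydrochloric acid 36.03 mL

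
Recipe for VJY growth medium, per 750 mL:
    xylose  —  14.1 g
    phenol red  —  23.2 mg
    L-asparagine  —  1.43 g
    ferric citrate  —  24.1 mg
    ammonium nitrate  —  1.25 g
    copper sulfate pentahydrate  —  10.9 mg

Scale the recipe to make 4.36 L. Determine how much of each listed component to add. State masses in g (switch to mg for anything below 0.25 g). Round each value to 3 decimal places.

Scale factor = 4360 mL / 750 mL = 5.81333.
xylose: 14.1 g × (4360 mL / 750 mL) = 81.968 g
phenol red: 23.2 mg × (4360 mL / 750 mL) = 134.869 mg
L-asparagine: 1.43 g × (4360 mL / 750 mL) = 8.313 g
ferric citrate: 24.1 mg × (4360 mL / 750 mL) = 140.101 mg
ammonium nitrate: 1.25 g × (4360 mL / 750 mL) = 7.267 g
copper sulfate pentahydrate: 10.9 mg × (4360 mL / 750 mL) = 63.365 mg

xylose 81.968 g; phenol red 134.869 mg; L-asparagine 8.313 g; ferric citrate 140.101 mg; ammonium nitrate 7.267 g; copper sulfate pentahydrate 63.365 mg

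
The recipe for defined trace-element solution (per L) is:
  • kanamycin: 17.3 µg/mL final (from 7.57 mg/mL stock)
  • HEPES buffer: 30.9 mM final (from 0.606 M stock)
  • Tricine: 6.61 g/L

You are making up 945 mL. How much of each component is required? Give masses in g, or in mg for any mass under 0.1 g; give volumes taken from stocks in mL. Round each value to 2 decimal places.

Scale factor relative to 1 L: 0.945.
kanamycin: V = C2·V2/C1 = 17.3 µg/mL × 945 mL ÷ 7570 µg/mL = 2.16 mL
HEPES buffer: C1V1 = C2V2 → 30.9 mM × 945 mL ÷ 606 mM = 48.19 mL
Tricine: 6.61 g/L × 0.945 L = 6.25 g

kanamycin 2.16 mL; HEPES buffer 48.19 mL; Tricine 6.25 g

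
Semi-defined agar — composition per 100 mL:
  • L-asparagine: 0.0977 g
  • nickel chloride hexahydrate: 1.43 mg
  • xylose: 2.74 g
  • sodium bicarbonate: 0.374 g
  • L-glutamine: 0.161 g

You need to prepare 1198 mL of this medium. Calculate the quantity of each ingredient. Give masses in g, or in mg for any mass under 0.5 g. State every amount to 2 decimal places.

Ratio of target to recipe volume: 1198 / 100 = 11.98.
L-asparagine: 0.0977 g × (1198 mL / 100 mL) = 1.17 g
nickel chloride hexahydrate: 1.43 mg × (1198 mL / 100 mL) = 17.13 mg
xylose: 2.74 g × (1198 mL / 100 mL) = 32.83 g
sodium bicarbonate: 0.374 g × (1198 mL / 100 mL) = 4.48 g
L-glutamine: 0.161 g × (1198 mL / 100 mL) = 1.93 g

L-asparagine 1.17 g; nickel chloride hexahydrate 17.13 mg; xylose 32.83 g; sodium bicarbonate 4.48 g; L-glutamine 1.93 g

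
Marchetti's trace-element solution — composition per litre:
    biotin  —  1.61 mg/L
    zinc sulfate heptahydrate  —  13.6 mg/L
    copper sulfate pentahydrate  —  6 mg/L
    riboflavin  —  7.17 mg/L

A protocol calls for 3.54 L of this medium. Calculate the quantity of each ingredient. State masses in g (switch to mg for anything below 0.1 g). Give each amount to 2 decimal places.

Working volume: 3.54 L.
biotin: 1.61 mg/L × 3.54 L = 5.70 mg
zinc sulfate heptahydrate: 13.6 mg/L × 3.54 L = 48.14 mg
copper sulfate pentahydrate: 6 mg/L × 3.54 L = 21.24 mg
riboflavin: 7.17 mg/L × 3.54 L = 25.38 mg

biotin 5.70 mg; zinc sulfate heptahydrate 48.14 mg; copper sulfate pentahydrate 21.24 mg; riboflavin 25.38 mg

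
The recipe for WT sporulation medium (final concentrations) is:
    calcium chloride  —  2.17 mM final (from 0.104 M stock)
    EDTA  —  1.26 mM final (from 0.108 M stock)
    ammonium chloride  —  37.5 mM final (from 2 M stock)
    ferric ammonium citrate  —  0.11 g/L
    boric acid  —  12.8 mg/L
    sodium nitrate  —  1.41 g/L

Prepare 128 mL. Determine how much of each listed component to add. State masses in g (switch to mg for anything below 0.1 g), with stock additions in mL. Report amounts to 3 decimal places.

calcium chloride 2.671 mL; EDTA 1.493 mL; ammonium chloride 2.400 mL; ferric ammonium citrate 14.080 mg; boric acid 1.638 mg; sodium nitrate 0.180 g

Working volume: 128 mL = 0.128 L.
calcium chloride: C1V1 = C2V2 → 2.17 mM × 128 mL ÷ 104 mM = 2.671 mL
EDTA: dilute stock: 1.26 mM × 128 mL ÷ 108 mM = 1.493 mL
ammonium chloride: V = C2·V2/C1 = 37.5 mM × 128 mL ÷ 2000 mM = 2.400 mL
ferric ammonium citrate: 0.11 g/L × 0.128 L = 0.01408 g = 14.080 mg
boric acid: 12.8 mg/L × 0.128 L = 1.638 mg
sodium nitrate: 1.41 g/L × 0.128 L = 0.180 g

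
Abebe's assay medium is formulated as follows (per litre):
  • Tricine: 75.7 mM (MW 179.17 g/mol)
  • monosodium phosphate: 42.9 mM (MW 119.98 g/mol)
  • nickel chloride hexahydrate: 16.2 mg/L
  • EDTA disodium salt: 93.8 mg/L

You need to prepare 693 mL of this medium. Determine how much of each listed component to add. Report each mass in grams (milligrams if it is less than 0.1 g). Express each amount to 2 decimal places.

Tricine 9.40 g; monosodium phosphate 3.57 g; nickel chloride hexahydrate 11.23 mg; EDTA disodium salt 65.00 mg

Working volume: 693 mL = 0.693 L.
Tricine: 75.7 mmol/L × 179.17 g/mol × 0.693 L ÷ 1000 = 9.40 g
monosodium phosphate: 42.9 mmol/L × 119.98 g/mol × 0.693 L ÷ 1000 = 3.57 g
nickel chloride hexahydrate: 16.2 mg/L × 0.693 L = 11.23 mg
EDTA disodium salt: 93.8 mg/L × 0.693 L = 65.00 mg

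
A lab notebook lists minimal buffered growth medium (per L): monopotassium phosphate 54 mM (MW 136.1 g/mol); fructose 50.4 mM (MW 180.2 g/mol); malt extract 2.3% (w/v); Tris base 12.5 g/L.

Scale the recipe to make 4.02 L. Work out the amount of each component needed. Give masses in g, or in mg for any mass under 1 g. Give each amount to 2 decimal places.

Scale factor relative to 1 L: 4.02.
monopotassium phosphate: 54 mmol/L × 136.1 g/mol × 4.02 L ÷ 1000 = 29.54 g
fructose: 50.4 mmol/L × 180.2 g/mol × 4.02 L ÷ 1000 = 36.51 g
malt extract: 2.3 g per 100 mL × 4020 mL ÷ 100 = 92.46 g
Tris base: 12.5 g/L × 4.02 L = 50.25 g

monopotassium phosphate 29.54 g; fructose 36.51 g; malt extract 92.46 g; Tris base 50.25 g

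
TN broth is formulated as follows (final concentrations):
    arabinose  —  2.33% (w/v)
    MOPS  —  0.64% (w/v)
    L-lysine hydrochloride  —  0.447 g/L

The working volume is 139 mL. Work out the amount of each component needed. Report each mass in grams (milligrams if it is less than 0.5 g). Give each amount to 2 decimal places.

Scale factor relative to 1 L: 0.139.
arabinose: 2.33% w/v = 23.3 g/L → 23.3 × 0.139 L = 3.24 g
MOPS: 0.64% w/v = 6.4 g/L → 6.4 × 0.139 L = 0.89 g
L-lysine hydrochloride: 0.447 g/L × 0.139 L = 0.062133 g = 62.13 mg

arabinose 3.24 g; MOPS 0.89 g; L-lysine hydrochloride 62.13 mg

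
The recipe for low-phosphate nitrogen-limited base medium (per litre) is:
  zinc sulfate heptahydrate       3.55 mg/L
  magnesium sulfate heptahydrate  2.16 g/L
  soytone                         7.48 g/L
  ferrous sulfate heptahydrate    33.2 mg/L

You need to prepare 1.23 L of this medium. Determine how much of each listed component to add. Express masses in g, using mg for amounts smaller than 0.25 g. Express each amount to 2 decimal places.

zinc sulfate heptahydrate 4.37 mg; magnesium sulfate heptahydrate 2.66 g; soytone 9.20 g; ferrous sulfate heptahydrate 40.84 mg

Scale factor relative to 1 L: 1.23.
zinc sulfate heptahydrate: 3.55 mg/L × 1.23 L = 4.37 mg
magnesium sulfate heptahydrate: 2.16 g/L × 1.23 L = 2.66 g
soytone: 7.48 g/L × 1.23 L = 9.20 g
ferrous sulfate heptahydrate: 33.2 mg/L × 1.23 L = 40.84 mg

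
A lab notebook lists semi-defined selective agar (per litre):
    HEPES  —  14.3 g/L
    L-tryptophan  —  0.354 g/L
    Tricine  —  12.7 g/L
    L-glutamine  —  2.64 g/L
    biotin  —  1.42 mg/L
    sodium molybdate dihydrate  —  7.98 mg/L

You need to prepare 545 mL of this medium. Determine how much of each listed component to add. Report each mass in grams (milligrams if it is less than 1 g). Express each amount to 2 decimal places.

HEPES 7.79 g; L-tryptophan 192.93 mg; Tricine 6.92 g; L-glutamine 1.44 g; biotin 0.77 mg; sodium molybdate dihydrate 4.35 mg

Target volume = 545 mL = 0.545 L.
HEPES: 14.3 g/L × 0.545 L = 7.79 g
L-tryptophan: 0.354 g/L × 0.545 L = 0.19293 g = 192.93 mg
Tricine: 12.7 g/L × 0.545 L = 6.92 g
L-glutamine: 2.64 g/L × 0.545 L = 1.44 g
biotin: 1.42 mg/L × 0.545 L = 0.77 mg
sodium molybdate dihydrate: 7.98 mg/L × 0.545 L = 4.35 mg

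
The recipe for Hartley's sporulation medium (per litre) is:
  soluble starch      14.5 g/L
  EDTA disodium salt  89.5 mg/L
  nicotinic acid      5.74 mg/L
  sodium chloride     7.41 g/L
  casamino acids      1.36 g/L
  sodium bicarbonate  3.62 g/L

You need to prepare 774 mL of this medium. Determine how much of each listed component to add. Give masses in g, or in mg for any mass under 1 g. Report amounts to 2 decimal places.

Target volume = 774 mL = 0.774 L.
soluble starch: 14.5 g/L × 0.774 L = 11.22 g
EDTA disodium salt: 89.5 mg/L × 0.774 L = 69.27 mg
nicotinic acid: 5.74 mg/L × 0.774 L = 4.44 mg
sodium chloride: 7.41 g/L × 0.774 L = 5.74 g
casamino acids: 1.36 g/L × 0.774 L = 1.05 g
sodium bicarbonate: 3.62 g/L × 0.774 L = 2.80 g

soluble starch 11.22 g; EDTA disodium salt 69.27 mg; nicotinic acid 4.44 mg; sodium chloride 5.74 g; casamino acids 1.05 g; sodium bicarbonate 2.80 g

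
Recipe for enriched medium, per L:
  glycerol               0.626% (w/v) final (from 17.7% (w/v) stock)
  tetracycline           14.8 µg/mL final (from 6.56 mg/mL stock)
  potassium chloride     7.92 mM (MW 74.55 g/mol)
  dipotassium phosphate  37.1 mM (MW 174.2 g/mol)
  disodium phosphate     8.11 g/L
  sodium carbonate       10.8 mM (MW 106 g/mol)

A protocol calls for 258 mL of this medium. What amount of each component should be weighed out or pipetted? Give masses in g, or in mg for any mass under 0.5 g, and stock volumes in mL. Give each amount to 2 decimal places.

Target volume = 258 mL = 0.258 L.
glycerol: dilute stock: 0.626% ÷ 17.7% × 258 mL = 9.12 mL
tetracycline: dilute stock: 14.8 µg/mL × 258 mL ÷ 6560 µg/mL = 0.58 mL
potassium chloride: 7.92 mmol/L × 74.55 mg/mmol × 0.258 L = 152.33 mg
dipotassium phosphate: 37.1 mmol/L × 174.2 g/mol × 0.258 L ÷ 1000 = 1.67 g
disodium phosphate: 8.11 g/L × 0.258 L = 2.09 g
sodium carbonate: 10.8 mmol/L × 106 mg/mmol × 0.258 L = 295.36 mg

glycerol 9.12 mL; tetracycline 0.58 mL; potassium chloride 152.33 mg; dipotassium phosphate 1.67 g; disodium phosphate 2.09 g; sodium carbonate 295.36 mg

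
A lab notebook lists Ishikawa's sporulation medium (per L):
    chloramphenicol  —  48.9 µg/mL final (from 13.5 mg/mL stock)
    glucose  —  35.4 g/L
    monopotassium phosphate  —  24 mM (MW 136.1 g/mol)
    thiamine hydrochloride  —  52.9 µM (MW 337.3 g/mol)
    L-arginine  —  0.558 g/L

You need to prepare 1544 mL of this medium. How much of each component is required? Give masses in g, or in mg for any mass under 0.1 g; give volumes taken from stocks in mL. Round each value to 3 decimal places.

Scale factor relative to 1 L: 1.544.
chloramphenicol: V = C2·V2/C1 = 48.9 µg/mL × 1544 mL ÷ 13500 µg/mL = 5.593 mL
glucose: 35.4 g/L × 1.544 L = 54.658 g
monopotassium phosphate: 24 mmol/L × 136.1 g/mol × 1.544 L ÷ 1000 = 5.043 g
thiamine hydrochloride: 52.9 µmol/L × 337.3 g/mol × 1.544 L ÷ 1000 = 27.550 mg
L-arginine: 0.558 g/L × 1.544 L = 0.862 g

chloramphenicol 5.593 mL; glucose 54.658 g; monopotassium phosphate 5.043 g; thiamine hydrochloride 27.550 mg; L-arginine 0.862 g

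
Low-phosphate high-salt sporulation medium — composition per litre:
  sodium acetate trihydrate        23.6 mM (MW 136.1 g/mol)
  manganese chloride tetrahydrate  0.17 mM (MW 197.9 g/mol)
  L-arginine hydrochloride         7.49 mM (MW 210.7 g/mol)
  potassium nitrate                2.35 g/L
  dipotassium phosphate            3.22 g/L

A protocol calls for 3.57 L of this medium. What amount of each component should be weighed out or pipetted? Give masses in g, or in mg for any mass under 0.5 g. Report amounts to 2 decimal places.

Scale factor relative to 1 L: 3.57.
sodium acetate trihydrate: 23.6 mmol/L × 136.1 g/mol × 3.57 L ÷ 1000 = 11.47 g
manganese chloride tetrahydrate: 0.17 mmol/L × 197.9 mg/mmol × 3.57 L = 120.11 mg
L-arginine hydrochloride: 7.49 mmol/L × 210.7 g/mol × 3.57 L ÷ 1000 = 5.63 g
potassium nitrate: 2.35 g/L × 3.57 L = 8.39 g
dipotassium phosphate: 3.22 g/L × 3.57 L = 11.50 g

sodium acetate trihydrate 11.47 g; manganese chloride tetrahydrate 120.11 mg; L-arginine hydrochloride 5.63 g; potassium nitrate 8.39 g; dipotassium phosphate 11.50 g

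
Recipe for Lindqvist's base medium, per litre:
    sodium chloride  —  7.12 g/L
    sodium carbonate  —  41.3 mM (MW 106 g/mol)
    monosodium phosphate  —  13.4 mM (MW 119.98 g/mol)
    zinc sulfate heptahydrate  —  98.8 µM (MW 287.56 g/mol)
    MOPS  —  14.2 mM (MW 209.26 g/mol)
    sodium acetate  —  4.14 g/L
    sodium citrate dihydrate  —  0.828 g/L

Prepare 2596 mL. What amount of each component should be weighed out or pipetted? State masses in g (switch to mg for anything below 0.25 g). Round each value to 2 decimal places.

Scale factor relative to 1 L: 2.596.
sodium chloride: 7.12 g/L × 2.596 L = 18.48 g
sodium carbonate: 41.3 mmol/L × 106 g/mol × 2.596 L ÷ 1000 = 11.36 g
monosodium phosphate: 13.4 mmol/L × 119.98 g/mol × 2.596 L ÷ 1000 = 4.17 g
zinc sulfate heptahydrate: 98.8 µmol/L × 287.56 g/mol × 2.596 L ÷ 1000 = 73.75 mg
MOPS: 14.2 mmol/L × 209.26 g/mol × 2.596 L ÷ 1000 = 7.71 g
sodium acetate: 4.14 g/L × 2.596 L = 10.75 g
sodium citrate dihydrate: 0.828 g/L × 2.596 L = 2.15 g

sodium chloride 18.48 g; sodium carbonate 11.36 g; monosodium phosphate 4.17 g; zinc sulfate heptahydrate 73.75 mg; MOPS 7.71 g; sodium acetate 10.75 g; sodium citrate dihydrate 2.15 g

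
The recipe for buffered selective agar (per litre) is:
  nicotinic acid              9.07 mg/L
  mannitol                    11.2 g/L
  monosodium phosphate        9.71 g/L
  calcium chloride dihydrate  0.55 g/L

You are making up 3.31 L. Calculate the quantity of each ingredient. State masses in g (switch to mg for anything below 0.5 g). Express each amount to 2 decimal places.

Working volume: 3.31 L.
nicotinic acid: 9.07 mg/L × 3.31 L = 30.02 mg
mannitol: 11.2 g/L × 3.31 L = 37.07 g
monosodium phosphate: 9.71 g/L × 3.31 L = 32.14 g
calcium chloride dihydrate: 0.55 g/L × 3.31 L = 1.82 g

nicotinic acid 30.02 mg; mannitol 37.07 g; monosodium phosphate 32.14 g; calcium chloride dihydrate 1.82 g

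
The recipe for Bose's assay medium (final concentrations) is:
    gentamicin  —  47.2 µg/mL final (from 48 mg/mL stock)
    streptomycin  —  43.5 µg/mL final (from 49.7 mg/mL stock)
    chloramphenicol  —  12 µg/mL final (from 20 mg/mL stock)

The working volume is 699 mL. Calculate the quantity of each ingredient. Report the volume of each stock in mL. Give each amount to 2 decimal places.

gentamicin 0.69 mL; streptomycin 0.61 mL; chloramphenicol 0.42 mL

Working volume: 699 mL = 0.699 L.
gentamicin: V = C2·V2/C1 = 47.2 µg/mL × 699 mL ÷ 48000 µg/mL = 0.69 mL
streptomycin: dilute stock: 43.5 µg/mL × 699 mL ÷ 49700 µg/mL = 0.61 mL
chloramphenicol: V = C2·V2/C1 = 12 µg/mL × 699 mL ÷ 20000 µg/mL = 0.42 mL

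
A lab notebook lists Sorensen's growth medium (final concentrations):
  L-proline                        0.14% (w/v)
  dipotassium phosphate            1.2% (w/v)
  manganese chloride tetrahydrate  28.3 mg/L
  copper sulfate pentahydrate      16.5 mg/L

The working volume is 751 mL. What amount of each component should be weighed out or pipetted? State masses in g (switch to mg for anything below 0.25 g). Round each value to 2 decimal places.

Target volume = 751 mL = 0.751 L.
L-proline: 0.14 g per 100 mL × 751 mL ÷ 100 = 1.05 g
dipotassium phosphate: 1.2% w/v = 12 g/L → 12 × 0.751 L = 9.01 g
manganese chloride tetrahydrate: 28.3 mg/L × 0.751 L = 21.25 mg
copper sulfate pentahydrate: 16.5 mg/L × 0.751 L = 12.39 mg

L-proline 1.05 g; dipotassium phosphate 9.01 g; manganese chloride tetrahydrate 21.25 mg; copper sulfate pentahydrate 12.39 mg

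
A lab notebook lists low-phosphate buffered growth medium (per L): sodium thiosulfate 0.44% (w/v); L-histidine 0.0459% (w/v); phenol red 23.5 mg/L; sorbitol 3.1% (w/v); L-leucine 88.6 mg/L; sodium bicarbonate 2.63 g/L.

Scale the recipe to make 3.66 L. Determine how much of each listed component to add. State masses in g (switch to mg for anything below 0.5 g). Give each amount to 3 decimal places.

Scale factor relative to 1 L: 3.66.
sodium thiosulfate: 0.44% w/v = 4.4 g/L → 4.4 × 3.66 L = 16.104 g
L-histidine: 0.0459 g per 100 mL × 3660 mL ÷ 100 = 1.680 g
phenol red: 23.5 mg/L × 3.66 L = 86.010 mg
sorbitol: 3.1% w/v = 31 g/L → 31 × 3.66 L = 113.460 g
L-leucine: 88.6 mg/L × 3.66 L = 324.276 mg
sodium bicarbonate: 2.63 g/L × 3.66 L = 9.626 g

sodium thiosulfate 16.104 g; L-histidine 1.680 g; phenol red 86.010 mg; sorbitol 113.460 g; L-leucine 324.276 mg; sodium bicarbonate 9.626 g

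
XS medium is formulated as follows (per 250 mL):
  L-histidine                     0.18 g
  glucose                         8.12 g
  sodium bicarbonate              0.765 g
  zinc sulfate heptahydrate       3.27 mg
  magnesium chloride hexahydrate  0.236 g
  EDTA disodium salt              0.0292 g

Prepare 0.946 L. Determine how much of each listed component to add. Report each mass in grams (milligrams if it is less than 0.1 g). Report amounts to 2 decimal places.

Scale factor = 946 mL / 250 mL = 3.784.
L-histidine: 0.18 g × (946 mL / 250 mL) = 0.68 g
glucose: 8.12 g × (946 mL / 250 mL) = 30.73 g
sodium bicarbonate: 0.765 g × (946 mL / 250 mL) = 2.89 g
zinc sulfate heptahydrate: 3.27 mg × (946 mL / 250 mL) = 12.37 mg
magnesium chloride hexahydrate: 0.236 g × (946 mL / 250 mL) = 0.89 g
EDTA disodium salt: 0.0292 g × (946 mL / 250 mL) = 0.11 g

L-histidine 0.68 g; glucose 30.73 g; sodium bicarbonate 2.89 g; zinc sulfate heptahydrate 12.37 mg; magnesium chloride hexahydrate 0.89 g; EDTA disodium salt 0.11 g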